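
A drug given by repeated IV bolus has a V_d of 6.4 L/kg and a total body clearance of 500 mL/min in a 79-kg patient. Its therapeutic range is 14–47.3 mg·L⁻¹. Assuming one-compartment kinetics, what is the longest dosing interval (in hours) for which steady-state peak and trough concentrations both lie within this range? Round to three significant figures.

20.5 h

Total Vd = 6.4 × 79 = 505.6 L
CL = 500 mL/min × 60/1000 = 30.00 L/h
k = CL / Vd = 30.00 / 505.6 = 0.05934 h⁻¹
Between IV bolus doses, concentration decays as C = C₀·e^(−kτ), so C_peak/C_trough = e^(kτ).
τ_max = ln(C_peak/C_trough) / k = ln(47.3/14) / 0.05934 = 1.217 / 0.05934 = 20.51 h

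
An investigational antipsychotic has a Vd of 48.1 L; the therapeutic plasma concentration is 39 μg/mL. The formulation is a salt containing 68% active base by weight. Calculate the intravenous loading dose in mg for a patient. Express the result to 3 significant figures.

2760 mg

LD = Vd × C / S = 48.10 × 39.00 / 0.68 = 2759 mg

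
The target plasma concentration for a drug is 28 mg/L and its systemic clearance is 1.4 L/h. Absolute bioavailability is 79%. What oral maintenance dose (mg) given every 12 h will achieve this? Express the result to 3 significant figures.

D = CL × Css × τ / F = 1.400 × 28 × 12 / 0.79 = 595.4 mg

595 mg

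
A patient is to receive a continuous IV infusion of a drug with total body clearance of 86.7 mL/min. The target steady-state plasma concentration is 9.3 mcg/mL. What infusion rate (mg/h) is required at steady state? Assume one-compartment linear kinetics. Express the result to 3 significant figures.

48.4 mg/h

CL = 86.7 mL/min = 86.7 × 0.06 = 5.202 L/h
Infusion rate = CL · Css = 5.202 L/h × 9.3 mg/L = 48.38 mg/h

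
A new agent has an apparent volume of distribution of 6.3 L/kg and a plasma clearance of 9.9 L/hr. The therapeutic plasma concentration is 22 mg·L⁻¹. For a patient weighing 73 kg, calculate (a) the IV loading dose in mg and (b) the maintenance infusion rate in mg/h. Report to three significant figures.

(a) 10100 mg; (b) 218 mg/h

Total Vd = 6.3 × 73 = 459.9 L
Loading dose = Vd × C = 459.9 × 22 = 10120 mg
Infusion rate = 9.900 L/h × 22 mg/L = 217.8 mg/h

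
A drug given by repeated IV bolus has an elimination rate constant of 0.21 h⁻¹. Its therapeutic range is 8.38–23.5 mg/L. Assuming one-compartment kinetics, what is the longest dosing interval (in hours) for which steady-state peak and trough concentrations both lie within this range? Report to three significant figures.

4.91 h

Between IV bolus doses, concentration decays as C = C₀·e^(−kτ), so C_peak/C_trough = e^(kτ).
τ_max = ln(C_peak/C_trough) / k = ln(23.5/8.38) / 0.2100 = 1.031 / 0.2100 = 4.910 h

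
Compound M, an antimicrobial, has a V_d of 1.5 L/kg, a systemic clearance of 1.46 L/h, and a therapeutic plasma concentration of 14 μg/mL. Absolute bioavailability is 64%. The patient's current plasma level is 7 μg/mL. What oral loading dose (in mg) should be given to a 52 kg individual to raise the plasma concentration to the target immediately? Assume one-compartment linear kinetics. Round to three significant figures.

853 mg

Total Vd = 1.5 × 52 = 78.00 L
Concentration deficit ΔC = 14 − 7 = 7.000 mg/L
LD = Vd × ΔC / F = 78.00 × 7.000 / 0.64 = 853.1 mg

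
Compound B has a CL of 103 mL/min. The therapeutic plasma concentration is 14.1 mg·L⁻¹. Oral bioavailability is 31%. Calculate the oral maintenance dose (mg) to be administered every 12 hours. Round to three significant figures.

Convert clearance: 103 mL/min × 60 min/h ÷ 1000 mL/L = 6.180 L/h
D = CL × Css × τ / F = 6.180 × 14.1 × 12 / 0.31 = 3373 mg

3370 mg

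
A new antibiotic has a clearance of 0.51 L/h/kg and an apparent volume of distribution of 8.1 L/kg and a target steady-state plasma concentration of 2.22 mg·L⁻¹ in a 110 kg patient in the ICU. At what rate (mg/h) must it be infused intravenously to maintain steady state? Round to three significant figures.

CL = 0.51 L/h/kg × 110 kg = 56.10 L/h
Rate = CL × Css = 56.10 × 2.22 = 124.5 mg/h

125 mg/h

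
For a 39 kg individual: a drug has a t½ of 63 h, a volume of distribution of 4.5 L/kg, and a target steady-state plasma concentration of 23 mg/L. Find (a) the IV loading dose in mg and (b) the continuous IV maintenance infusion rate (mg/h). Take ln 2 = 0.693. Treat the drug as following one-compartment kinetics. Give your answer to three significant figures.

Vd = 4.5 L/kg × 39 kg = 175.5 L
LD = Vd × C = 175.5 × 23 = 4037 mg
CL = 0.693 × Vd / t½ = 0.693 × 175.5 / 63 = 1.931 L/h
Infusion rate = CL × Css = 1.931 × 23 = 44.41 mg/h

(a) 4040 mg; (b) 44.4 mg/h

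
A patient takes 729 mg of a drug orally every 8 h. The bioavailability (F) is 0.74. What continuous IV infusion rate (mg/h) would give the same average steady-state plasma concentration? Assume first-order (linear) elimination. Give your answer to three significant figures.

Equivalent systemic input: infusion rate = F·D/τ.
Rate = 0.74 × 729 / 8 = 67.43 mg/h

67.4 mg/h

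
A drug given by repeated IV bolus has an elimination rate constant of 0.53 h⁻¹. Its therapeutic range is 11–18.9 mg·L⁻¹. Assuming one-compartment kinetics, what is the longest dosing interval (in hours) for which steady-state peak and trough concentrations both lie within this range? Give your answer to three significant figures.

1.02 h

Between IV bolus doses, concentration decays as C = C₀·e^(−kτ), so C_peak/C_trough = e^(kτ).
τ_max = ln(C_peak/C_trough) / k = ln(18.9/11) / 0.5300 = 0.5413 / 0.5300 = 1.021 h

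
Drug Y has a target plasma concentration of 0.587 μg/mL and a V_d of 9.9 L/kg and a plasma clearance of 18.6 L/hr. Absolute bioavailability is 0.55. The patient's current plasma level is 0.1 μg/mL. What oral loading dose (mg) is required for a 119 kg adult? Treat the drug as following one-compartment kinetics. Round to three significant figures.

Vd = 9.9 L/kg × 119 kg = 1178 L
Loading dose depends on Vd (not clearance): it fills the distribution volume.
Concentration deficit ΔC = 0.587 − 0.1 = 0.4870 mg/L
LD = Vd × ΔC / F = 1178 × 0.4870 / 0.55 = 1043 mg

1040 mg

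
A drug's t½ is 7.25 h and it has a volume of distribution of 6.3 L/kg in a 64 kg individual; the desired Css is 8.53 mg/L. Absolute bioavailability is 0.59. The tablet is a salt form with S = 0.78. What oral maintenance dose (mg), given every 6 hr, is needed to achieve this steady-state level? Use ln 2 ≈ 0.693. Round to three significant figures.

Total Vd = 6.3 × 64 = 403.2 L
k = 0.693/7.25 = 0.09559 h⁻¹, so CL = k·Vd = 0.09559 × 403.2 = 38.54 L/h
D = CL × Css × τ / F / S = 38.54 × 8.53 × 6 / 0.59 / 0.78 = 4286 mg

4290 mg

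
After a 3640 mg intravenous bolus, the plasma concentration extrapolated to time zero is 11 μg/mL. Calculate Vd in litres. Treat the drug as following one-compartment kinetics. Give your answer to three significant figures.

331 L

Immediately after an IV bolus, C₀ = Dose / Vd, so Vd = Dose / C₀.
Vd = 3640 / 11 = 330.9 L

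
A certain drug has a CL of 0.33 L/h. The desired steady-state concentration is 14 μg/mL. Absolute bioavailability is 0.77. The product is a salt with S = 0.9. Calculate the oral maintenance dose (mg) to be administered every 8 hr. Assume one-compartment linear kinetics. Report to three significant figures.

D = CL × Css × τ / F / S = 0.3300 × 14 × 8 / 0.77 / 0.9 = 53.33 mg

53.3 mg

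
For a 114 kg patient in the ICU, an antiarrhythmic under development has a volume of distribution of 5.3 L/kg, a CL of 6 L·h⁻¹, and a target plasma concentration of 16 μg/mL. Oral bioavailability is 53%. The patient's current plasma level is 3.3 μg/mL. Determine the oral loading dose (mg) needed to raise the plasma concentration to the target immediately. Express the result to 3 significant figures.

14500 mg

Vd = 5.3 L/kg × 114 kg = 604.2 L
The loading dose fills Vd to the target concentration.
Concentration deficit ΔC = 16 − 3.3 = 12.70 mg/L
LD = Vd × ΔC / F = 604.2 × 12.70 / 0.53 = 14480 mg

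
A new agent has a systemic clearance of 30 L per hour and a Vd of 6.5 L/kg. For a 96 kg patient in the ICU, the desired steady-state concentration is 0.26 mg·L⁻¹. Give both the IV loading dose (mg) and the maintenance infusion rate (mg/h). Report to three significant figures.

Vd(total) = 96 kg × 6.5 L/kg = 624.0 L
Loading dose = Vd × C = 624.0 × 0.26 = 162.2 mg
Maintenance infusion rate = CL × Css = 30.00 × 0.26 = 7.800 mg/h

(a) 162 mg; (b) 7.80 mg/h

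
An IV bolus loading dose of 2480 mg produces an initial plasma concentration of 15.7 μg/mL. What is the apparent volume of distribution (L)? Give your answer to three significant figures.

158 L

Immediately after an IV bolus, C₀ = Dose / Vd, so Vd = Dose / C₀.
Vd = 2480 / 15.7 = 158.0 L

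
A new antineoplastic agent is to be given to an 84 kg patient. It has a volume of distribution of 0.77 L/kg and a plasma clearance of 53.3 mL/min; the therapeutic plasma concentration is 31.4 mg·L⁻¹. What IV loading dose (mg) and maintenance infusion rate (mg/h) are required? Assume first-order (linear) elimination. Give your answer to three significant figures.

(a) 2030 mg; (b) 100 mg/h

Total Vd = 0.77 × 84 = 64.68 L
Loading: fill Vd to C_target → 64.68 L × 31.4 mg/L = 2031 mg
CL = 53.3 mL/min = 53.3 × 0.06 = 3.198 L/h
Maintenance: replace elimination → rate = CL × Css = 3.198 × 31.4 = 100.4 mg/h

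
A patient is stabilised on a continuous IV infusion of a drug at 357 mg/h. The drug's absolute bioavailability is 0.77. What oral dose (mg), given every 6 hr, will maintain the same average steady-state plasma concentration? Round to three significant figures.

2780 mg

To maintain the same Css, the systemic dosing rate must be unchanged: F·D/τ = infusion rate.
D = rate × τ / F = 357 × 6 / 0.77 = 2782 mg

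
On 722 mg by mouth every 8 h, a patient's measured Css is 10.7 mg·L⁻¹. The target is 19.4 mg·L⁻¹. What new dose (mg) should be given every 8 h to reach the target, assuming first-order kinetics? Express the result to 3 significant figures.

1310 mg

With linear kinetics, Css is proportional to dose rate (D/τ) at fixed clearance.
D₂ = D₁ × (Css,target / Css,current) = 722 × 19.4/10.7 = 1309 mg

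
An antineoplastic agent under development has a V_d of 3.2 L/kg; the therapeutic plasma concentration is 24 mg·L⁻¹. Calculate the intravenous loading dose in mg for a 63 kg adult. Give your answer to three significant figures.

4840 mg

Total Vd = 3.2 × 63 = 201.6 L
LD = Vd × C = 201.6 × 24.00 = 4838 mg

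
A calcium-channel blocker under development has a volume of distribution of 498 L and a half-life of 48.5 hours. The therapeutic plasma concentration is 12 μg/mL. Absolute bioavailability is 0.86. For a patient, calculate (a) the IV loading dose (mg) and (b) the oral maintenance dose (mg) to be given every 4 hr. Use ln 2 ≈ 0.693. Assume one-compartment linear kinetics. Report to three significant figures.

(a) 5980 mg; (b) 397 mg

LD = Vd × C = 498.0 × 12 = 5976 mg
CL = 0.693 × Vd / t½ = 0.693 × 498.0 / 48.5 = 7.116 L/h
D = CL × Css × τ / F = 7.116 × 12 × 4 / 0.86 = 397.2 mg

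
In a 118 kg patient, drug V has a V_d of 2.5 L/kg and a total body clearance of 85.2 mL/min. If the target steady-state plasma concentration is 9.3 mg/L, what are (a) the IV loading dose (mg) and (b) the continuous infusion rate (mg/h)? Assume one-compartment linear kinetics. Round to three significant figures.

(a) 2740 mg; (b) 47.5 mg/h

Vd = 2.5 L/kg × 118 kg = 295.0 L
Loading: fill Vd to C_target → 295.0 L × 9.3 mg/L = 2744 mg
CL = 85.2 mL/min = 85.2 × 0.06 = 5.112 L/h
Maintenance: replace elimination → rate = CL × Css = 5.112 × 9.3 = 47.54 mg/h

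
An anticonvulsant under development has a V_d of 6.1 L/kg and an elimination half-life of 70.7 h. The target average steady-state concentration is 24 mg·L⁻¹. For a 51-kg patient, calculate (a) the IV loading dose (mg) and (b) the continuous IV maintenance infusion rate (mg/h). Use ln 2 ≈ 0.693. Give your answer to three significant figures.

(a) 7470 mg; (b) 73.2 mg/h

Vd(total) = 51 kg × 6.1 L/kg = 311.1 L
LD = Vd × C = 311.1 × 24 = 7466 mg
CL = 0.693 × Vd / t½ = 0.693 × 311.1 / 70.7 = 3.049 L/h
Infusion rate = CL × Css = 3.049 × 24 = 73.18 mg/h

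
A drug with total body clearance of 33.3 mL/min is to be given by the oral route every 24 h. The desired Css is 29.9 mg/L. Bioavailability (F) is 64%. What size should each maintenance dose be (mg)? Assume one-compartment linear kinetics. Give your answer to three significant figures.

2240 mg

CL = 33.3 mL/min = 33.3 × 0.06 = 1.998 L/h
At steady state, dose per interval replaces the amount cleared in that interval: F·D/τ = CL·Css.
D = CL × Css × τ / F = 1.998 × 29.9 × 24 / 0.64 = 2240 mg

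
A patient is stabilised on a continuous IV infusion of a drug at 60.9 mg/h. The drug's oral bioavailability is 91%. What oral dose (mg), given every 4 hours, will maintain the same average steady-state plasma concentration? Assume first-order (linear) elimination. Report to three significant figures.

To maintain the same Css, the systemic dosing rate must be unchanged: F·D/τ = infusion rate.
D = rate × τ / F = 60.9 × 4 / 0.91 = 267.7 mg

268 mg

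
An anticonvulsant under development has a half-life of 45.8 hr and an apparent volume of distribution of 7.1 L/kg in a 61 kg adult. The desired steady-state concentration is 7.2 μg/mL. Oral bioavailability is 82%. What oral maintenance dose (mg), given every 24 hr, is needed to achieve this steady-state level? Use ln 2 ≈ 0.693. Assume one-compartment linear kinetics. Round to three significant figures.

Vd(total) = 61 kg × 7.1 L/kg = 433.1 L
k = 0.693/45.8 = 0.01513 h⁻¹, so CL = k·Vd = 0.01513 × 433.1 = 6.553 L/h
D = CL × Css × τ / F = 6.553 × 7.2 × 24 / 0.82 = 1381 mg

1380 mg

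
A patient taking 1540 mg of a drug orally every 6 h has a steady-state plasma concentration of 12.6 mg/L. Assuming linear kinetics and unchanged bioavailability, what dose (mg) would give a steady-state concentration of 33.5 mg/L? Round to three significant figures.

4090 mg

With linear kinetics, Css is proportional to dose rate (D/τ) at fixed clearance.
D₂ = D₁ × (Css,target / Css,current) = 1540 × 33.5/12.6 = 4094 mg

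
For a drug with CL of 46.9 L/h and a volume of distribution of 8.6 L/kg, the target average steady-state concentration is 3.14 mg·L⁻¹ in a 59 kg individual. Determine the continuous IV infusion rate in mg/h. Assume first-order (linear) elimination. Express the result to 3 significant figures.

147 mg/h

R₀ = 46.90 × 3.14 = 147.3 mg/h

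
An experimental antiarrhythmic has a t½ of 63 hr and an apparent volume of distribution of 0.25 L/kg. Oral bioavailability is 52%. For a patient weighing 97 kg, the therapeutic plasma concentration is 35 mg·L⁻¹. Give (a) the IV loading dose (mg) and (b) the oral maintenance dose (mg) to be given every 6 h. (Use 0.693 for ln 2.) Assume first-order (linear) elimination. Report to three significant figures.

Total Vd = 0.25 × 97 = 24.25 L
LD = Vd × C = 24.25 × 35 = 848.8 mg
CL = 0.693 × Vd / t½ = 0.693 × 24.25 / 63 = 0.2668 L/h
D = CL × Css × τ / F = 0.2668 × 35 × 6 / 0.52 = 107.7 mg

(a) 849 mg; (b) 108 mg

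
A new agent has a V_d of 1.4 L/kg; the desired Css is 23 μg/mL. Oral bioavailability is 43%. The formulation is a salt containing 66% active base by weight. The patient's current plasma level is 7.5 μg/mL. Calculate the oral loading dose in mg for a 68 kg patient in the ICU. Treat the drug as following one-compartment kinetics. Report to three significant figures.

5200 mg

Total Vd = 1.4 × 68 = 95.20 L
The loading dose fills Vd to the target concentration.
Concentration deficit ΔC = 23 − 7.5 = 15.50 mg/L
LD = Vd × ΔC / F / S = 95.20 × 15.50 / 0.43 / 0.66 = 5199 mg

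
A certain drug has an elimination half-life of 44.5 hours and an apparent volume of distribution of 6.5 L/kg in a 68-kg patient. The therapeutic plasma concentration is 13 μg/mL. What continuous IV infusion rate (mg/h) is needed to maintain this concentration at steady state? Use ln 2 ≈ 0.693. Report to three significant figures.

89.5 mg/h

Vd(total) = 68 kg × 6.5 L/kg = 442.0 L
CL = 0.693 × Vd / t½ = 0.693 × 442.0 / 44.5 = 6.883 L/h
Infusion rate = CL × Css = 6.883 × 13 = 89.48 mg/h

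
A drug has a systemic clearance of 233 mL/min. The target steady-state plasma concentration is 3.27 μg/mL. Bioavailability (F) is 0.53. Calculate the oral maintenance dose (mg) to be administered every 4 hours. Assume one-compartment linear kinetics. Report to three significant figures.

CL = 233 mL/min = 233 × 0.06 = 13.98 L/h
At steady state, dose per interval replaces the amount cleared in that interval: F·D/τ = CL·Css.
D = CL × Css × τ / F = 13.98 × 3.27 × 4 / 0.53 = 345.0 mg

345 mg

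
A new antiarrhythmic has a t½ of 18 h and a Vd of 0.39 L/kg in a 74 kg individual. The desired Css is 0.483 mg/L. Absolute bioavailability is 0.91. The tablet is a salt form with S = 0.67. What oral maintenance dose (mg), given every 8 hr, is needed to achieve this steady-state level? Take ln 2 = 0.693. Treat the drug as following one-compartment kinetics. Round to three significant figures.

Total Vd = 0.39 × 74 = 28.86 L
CL = 0.693 × Vd / t½ = 0.693 × 28.86 / 18 = 1.111 L/h
D = CL × Css × τ / F / S = 1.111 × 0.483 × 8 / 0.91 / 0.67 = 7.041 mg

7.04 mg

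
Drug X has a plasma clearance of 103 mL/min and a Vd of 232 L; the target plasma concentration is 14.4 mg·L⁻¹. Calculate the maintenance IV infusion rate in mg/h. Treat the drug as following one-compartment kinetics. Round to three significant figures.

89.0 mg/h

Convert clearance: 103 mL/min × 60 min/h ÷ 1000 mL/L = 6.180 L/h
Vd does not affect the maintenance rate; only clearance governs steady-state input.
Infusion rate = CL · Css = 6.180 L/h × 14.4 mg/L = 88.99 mg/h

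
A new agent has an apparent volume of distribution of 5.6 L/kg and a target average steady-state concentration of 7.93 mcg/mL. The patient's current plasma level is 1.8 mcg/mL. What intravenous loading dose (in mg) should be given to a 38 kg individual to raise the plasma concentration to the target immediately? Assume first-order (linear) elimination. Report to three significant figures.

Total Vd = 5.6 × 38 = 212.8 L
The loading dose fills Vd to the target concentration.
Concentration deficit ΔC = 7.93 − 1.8 = 6.130 mg/L
LD = Vd × ΔC = 212.8 × 6.130 = 1304 mg

1300 mg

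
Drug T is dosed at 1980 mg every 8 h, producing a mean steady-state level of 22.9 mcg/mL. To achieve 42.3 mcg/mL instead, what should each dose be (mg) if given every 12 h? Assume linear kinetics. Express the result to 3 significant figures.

For first-order elimination, Css ∝ F·D/(CL·τ); F and CL are unchanged, so Css ∝ D/τ.
D₂ = D₁ × (Css,target / Css,current) × (τ₂/τ₁) = 1980 × (42.3/22.9) × (12/8) = 5486 mg

5490 mg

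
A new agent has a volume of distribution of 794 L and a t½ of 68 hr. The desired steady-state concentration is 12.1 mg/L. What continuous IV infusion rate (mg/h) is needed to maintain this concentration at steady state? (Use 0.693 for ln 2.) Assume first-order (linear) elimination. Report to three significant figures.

97.9 mg/h

CL = ln 2 · Vd / t½ = 0.693 × 794.0 / 68 = 8.092 L/h
Infusion rate = CL × Css = 8.092 × 12.1 = 97.91 mg/h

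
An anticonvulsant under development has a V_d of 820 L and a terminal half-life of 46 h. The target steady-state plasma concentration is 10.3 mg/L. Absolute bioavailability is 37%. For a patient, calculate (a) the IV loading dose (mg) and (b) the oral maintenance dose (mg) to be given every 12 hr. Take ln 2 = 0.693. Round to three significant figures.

LD = Vd × C = 820.0 × 10.3 = 8446 mg
CL = 0.693 × Vd / t½ = 0.693 × 820.0 / 46 = 12.35 L/h
D = CL × Css × τ / F = 12.35 × 10.3 × 12 / 0.37 = 4126 mg

(a) 8450 mg; (b) 4130 mg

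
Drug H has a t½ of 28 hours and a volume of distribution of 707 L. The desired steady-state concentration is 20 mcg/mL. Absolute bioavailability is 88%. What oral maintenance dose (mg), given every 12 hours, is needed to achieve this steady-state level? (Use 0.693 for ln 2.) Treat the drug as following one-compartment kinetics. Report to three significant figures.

CL = 0.693 × Vd / t½ = 0.693 × 707.0 / 28 = 17.50 L/h
D = CL × Css × τ / F = 17.50 × 20 × 12 / 0.88 = 4773 mg

4770 mg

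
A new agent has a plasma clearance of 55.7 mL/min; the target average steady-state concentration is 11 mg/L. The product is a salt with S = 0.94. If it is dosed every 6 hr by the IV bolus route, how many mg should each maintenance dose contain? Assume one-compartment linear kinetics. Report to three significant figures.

235 mg

CL = 55.7 mL/min × 60/1000 = 3.342 L/h
At steady state, dose per interval replaces the amount cleared in that interval: S·D/τ = CL·Css.
D = CL × Css × τ / S = 3.342 × 11 × 6 / 0.94 = 234.7 mg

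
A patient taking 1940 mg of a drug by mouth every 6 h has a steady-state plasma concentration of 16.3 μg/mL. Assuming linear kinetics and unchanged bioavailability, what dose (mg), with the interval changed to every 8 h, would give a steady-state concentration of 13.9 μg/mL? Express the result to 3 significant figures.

2210 mg

For first-order elimination, Css ∝ F·D/(CL·τ); F and CL are unchanged, so Css ∝ D/τ.
D₂ = D₁ × (Css,target / Css,current) × (τ₂/τ₁) = 1940 × (13.9/16.3) × (8/6) = 2206 mg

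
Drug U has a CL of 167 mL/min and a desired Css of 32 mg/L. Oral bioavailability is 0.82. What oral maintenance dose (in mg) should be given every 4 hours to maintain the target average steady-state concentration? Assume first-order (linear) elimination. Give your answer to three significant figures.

CL = 167 mL/min × 60/1000 = 10.02 L/h
D = CL × Css × τ / F = 10.02 × 32 × 4 / 0.82 = 1564 mg

1560 mg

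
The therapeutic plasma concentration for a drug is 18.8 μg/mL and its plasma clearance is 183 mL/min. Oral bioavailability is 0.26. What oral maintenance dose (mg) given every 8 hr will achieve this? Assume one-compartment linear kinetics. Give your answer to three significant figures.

CL = 183 mL/min = 183 × 0.06 = 10.98 L/h
At steady state, dose per interval replaces the amount cleared in that interval: F·D/τ = CL·Css.
D = CL × Css × τ / F = 10.98 × 18.8 × 8 / 0.26 = 6352 mg

6350 mg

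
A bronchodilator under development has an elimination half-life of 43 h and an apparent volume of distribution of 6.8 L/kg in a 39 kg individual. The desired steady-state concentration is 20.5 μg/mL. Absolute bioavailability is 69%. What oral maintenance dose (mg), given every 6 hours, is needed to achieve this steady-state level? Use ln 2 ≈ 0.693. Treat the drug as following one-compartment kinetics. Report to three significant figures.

Total Vd = 6.8 × 39 = 265.2 L
CL = 0.693 × Vd / t½ = 0.693 × 265.2 / 43 = 4.274 L/h
D = CL × Css × τ / F = 4.274 × 20.5 × 6 / 0.69 = 761.9 mg

762 mg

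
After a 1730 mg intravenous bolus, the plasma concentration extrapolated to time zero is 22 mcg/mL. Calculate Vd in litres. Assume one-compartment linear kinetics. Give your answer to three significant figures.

Immediately after an IV bolus, C₀ = Dose / Vd, so Vd = Dose / C₀.
Vd = 1730 / 22 = 78.64 L

78.6 L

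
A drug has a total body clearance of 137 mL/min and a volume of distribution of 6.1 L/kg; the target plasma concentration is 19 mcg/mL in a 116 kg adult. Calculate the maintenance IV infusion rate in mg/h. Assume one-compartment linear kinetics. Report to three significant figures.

Convert clearance: 137 mL/min × 60 min/h ÷ 1000 mL/L = 8.220 L/h
Vd does not affect the maintenance rate; only clearance governs steady-state input.
R₀ = 8.220 × 19 = 156.2 mg/h

156 mg/h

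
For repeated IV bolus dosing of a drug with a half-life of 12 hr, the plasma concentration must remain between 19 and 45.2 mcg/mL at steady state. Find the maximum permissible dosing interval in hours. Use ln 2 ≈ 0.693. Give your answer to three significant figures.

15.0 h

k = 0.693 / t½ = 0.693 / 12 = 0.05775 h⁻¹
Between IV bolus doses, concentration decays as C = C₀·e^(−kτ), so C_peak/C_trough = e^(kτ).
τ_max = ln(C_peak/C_trough) / k = ln(45.2/19) / 0.05775 = 0.8667 / 0.05775 = 15.01 h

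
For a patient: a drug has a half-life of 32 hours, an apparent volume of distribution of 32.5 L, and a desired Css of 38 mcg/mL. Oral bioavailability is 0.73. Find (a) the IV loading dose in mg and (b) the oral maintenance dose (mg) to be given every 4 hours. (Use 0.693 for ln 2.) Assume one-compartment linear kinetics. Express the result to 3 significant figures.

LD = Vd × C = 32.50 × 38 = 1235 mg
CL = 0.693 × Vd / t½ = 0.693 × 32.50 / 32 = 0.7038 L/h
D = CL × Css × τ / F = 0.7038 × 38 × 4 / 0.73 = 146.5 mg

(a) 1240 mg; (b) 147 mg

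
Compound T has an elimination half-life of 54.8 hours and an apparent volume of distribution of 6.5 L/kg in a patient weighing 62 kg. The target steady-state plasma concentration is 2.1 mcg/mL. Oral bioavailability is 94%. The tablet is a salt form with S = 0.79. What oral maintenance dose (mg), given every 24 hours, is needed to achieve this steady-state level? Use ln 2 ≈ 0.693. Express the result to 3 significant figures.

346 mg

Total Vd = 6.5 × 62 = 403.0 L
CL = 0.693 × Vd / t½ = 0.693 × 403.0 / 54.8 = 5.096 L/h
D = CL × Css × τ / F / S = 5.096 × 2.1 × 24 / 0.94 / 0.79 = 345.9 mg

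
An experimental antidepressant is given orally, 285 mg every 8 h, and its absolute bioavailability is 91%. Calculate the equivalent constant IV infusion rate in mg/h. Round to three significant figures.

Equivalent systemic input: infusion rate = F·D/τ.
Rate = 0.91 × 285 / 8 = 32.42 mg/h

32.4 mg/h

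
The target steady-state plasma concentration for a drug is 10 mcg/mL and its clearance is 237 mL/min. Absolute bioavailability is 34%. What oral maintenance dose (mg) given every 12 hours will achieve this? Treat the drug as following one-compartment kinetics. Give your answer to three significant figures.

5020 mg

CL = 237 mL/min = 237 × 0.06 = 14.22 L/h
At steady state, dose per interval replaces the amount cleared in that interval: F·D/τ = CL·Css.
D = CL × Css × τ / F = 14.22 × 10 × 12 / 0.34 = 5019 mg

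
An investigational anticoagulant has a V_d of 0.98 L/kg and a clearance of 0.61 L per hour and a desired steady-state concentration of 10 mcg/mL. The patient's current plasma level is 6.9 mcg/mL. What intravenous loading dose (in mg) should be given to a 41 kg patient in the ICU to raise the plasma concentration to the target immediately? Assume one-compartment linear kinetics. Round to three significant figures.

125 mg

Total Vd = 0.98 × 41 = 40.18 L
The loading dose fills Vd to the target concentration; clearance is irrelevant here.
Concentration deficit ΔC = 10 − 6.9 = 3.100 mg/L
LD = Vd × ΔC = 40.18 × 3.100 = 124.6 mg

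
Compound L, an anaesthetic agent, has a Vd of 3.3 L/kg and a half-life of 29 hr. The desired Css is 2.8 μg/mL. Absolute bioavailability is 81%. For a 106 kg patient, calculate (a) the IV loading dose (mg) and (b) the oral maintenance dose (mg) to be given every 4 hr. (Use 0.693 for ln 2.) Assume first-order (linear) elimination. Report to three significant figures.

(a) 979 mg; (b) 116 mg

Vd(total) = 106 kg × 3.3 L/kg = 349.8 L
LD = Vd × C = 349.8 × 2.8 = 979.4 mg
CL = 0.693 × Vd / t½ = 0.693 × 349.8 / 29 = 8.359 L/h
D = CL × Css × τ / F = 8.359 × 2.8 × 4 / 0.81 = 115.6 mg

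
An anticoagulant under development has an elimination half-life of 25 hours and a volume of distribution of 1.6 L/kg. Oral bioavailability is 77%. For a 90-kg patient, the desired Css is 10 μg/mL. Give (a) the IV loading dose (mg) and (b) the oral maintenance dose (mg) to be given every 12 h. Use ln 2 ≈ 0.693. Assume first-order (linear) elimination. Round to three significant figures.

Total Vd = 1.6 × 90 = 144.0 L
LD = Vd × C = 144.0 × 10 = 1440 mg
CL = 0.693 × Vd / t½ = 0.693 × 144.0 / 25 = 3.992 L/h
D = CL × Css × τ / F = 3.992 × 10 × 12 / 0.77 = 622.1 mg

(a) 1440 mg; (b) 622 mg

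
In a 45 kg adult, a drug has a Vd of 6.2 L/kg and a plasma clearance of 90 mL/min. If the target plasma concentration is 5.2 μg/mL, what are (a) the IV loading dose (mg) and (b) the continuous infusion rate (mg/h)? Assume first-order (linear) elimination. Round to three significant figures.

Vd(total) = 45 kg × 6.2 L/kg = 279.0 L
Loading dose = Vd × C = 279.0 × 5.2 = 1451 mg
Convert clearance: 90 mL/min × 60 min/h ÷ 1000 mL/L = 5.400 L/h
Maintenance infusion rate = CL × Css = 5.400 × 5.2 = 28.08 mg/h

(a) 1450 mg; (b) 28.1 mg/h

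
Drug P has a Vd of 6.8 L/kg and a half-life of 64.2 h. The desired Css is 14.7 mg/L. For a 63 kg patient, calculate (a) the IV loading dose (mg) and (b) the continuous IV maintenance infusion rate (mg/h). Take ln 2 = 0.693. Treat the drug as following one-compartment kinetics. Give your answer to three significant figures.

Vd(total) = 63 kg × 6.8 L/kg = 428.4 L
LD = Vd × C = 428.4 × 14.7 = 6297 mg
CL = 0.693 × Vd / t½ = 0.693 × 428.4 / 64.2 = 4.624 L/h
Infusion rate = CL × Css = 4.624 × 14.7 = 67.97 mg/h

(a) 6300 mg; (b) 68.0 mg/h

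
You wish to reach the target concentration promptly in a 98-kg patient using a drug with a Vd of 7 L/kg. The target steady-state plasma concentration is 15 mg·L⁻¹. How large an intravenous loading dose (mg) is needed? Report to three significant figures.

10300 mg

Vd = 7 L/kg × 98 kg = 686.0 L
The loading dose fills Vd to the target concentration.
LD = Vd × C = 686.0 × 15.00 = 10290 mg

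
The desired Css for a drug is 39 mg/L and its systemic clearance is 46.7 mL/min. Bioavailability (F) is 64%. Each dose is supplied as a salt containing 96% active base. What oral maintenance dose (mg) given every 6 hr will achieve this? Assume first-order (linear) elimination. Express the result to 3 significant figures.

CL = 46.7 mL/min × 60/1000 = 2.802 L/h
D = CL × Css × τ / F / S = 2.802 × 39 × 6 / 0.64 / 0.96 = 1067 mg

1070 mg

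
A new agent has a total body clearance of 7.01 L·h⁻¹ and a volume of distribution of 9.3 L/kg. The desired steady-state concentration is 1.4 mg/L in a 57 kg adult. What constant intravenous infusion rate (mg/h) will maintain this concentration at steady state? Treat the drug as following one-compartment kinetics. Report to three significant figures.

9.81 mg/h

Rate = CL × Css = 7.010 × 1.4 = 9.814 mg/h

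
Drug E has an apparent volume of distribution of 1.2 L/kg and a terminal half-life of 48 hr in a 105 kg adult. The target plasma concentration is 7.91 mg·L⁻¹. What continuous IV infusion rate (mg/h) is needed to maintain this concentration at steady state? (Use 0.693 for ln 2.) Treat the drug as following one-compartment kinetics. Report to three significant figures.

14.4 mg/h

Vd(total) = 105 kg × 1.2 L/kg = 126.0 L
CL = ln 2 · Vd / t½ = 0.693 × 126.0 / 48 = 1.819 L/h
Infusion rate = CL × Css = 1.819 × 7.91 = 14.39 mg/h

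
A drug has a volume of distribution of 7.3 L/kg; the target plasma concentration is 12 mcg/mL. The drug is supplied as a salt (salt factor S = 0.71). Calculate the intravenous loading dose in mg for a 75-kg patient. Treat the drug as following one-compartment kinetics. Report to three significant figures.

Vd(total) = 75 kg × 7.3 L/kg = 547.5 L
The loading dose fills Vd to the target concentration.
LD = Vd × C / S = 547.5 × 12.00 / 0.71 = 9254 mg

9250 mg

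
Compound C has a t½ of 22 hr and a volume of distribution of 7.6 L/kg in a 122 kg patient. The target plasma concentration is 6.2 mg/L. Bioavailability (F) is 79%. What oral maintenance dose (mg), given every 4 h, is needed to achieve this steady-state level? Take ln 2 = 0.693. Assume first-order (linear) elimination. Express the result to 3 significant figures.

Vd(total) = 122 kg × 7.6 L/kg = 927.2 L
k = 0.693/22 = 0.03150 h⁻¹, so CL = k·Vd = 0.03150 × 927.2 = 29.21 L/h
D = CL × Css × τ / F = 29.21 × 6.2 × 4 / 0.79 = 917.0 mg

917 mg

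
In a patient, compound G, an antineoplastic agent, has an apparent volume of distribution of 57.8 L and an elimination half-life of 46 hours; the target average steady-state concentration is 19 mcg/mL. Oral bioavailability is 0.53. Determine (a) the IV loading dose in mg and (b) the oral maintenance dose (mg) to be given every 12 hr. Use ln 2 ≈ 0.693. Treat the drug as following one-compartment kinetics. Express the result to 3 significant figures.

(a) 1100 mg; (b) 375 mg

LD = Vd × C = 57.80 × 19 = 1098 mg
CL = 0.693 × Vd / t½ = 0.693 × 57.80 / 46 = 0.8708 L/h
D = CL × Css × τ / F = 0.8708 × 19 × 12 / 0.53 = 374.6 mg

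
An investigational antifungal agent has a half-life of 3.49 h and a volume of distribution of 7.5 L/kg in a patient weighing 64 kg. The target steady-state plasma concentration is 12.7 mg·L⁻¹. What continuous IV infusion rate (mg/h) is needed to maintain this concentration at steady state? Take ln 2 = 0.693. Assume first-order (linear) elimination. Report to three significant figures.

Total Vd = 7.5 × 64 = 480.0 L
k = 0.693/3.49 = 0.1986 h⁻¹, so CL = k·Vd = 0.1986 × 480.0 = 95.33 L/h
Infusion rate = CL × Css = 95.33 × 12.7 = 1211 mg/h

1210 mg/h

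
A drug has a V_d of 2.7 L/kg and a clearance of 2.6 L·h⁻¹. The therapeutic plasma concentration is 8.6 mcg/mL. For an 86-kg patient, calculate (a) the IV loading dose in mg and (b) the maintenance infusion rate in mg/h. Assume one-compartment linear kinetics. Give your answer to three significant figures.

Total Vd = 2.7 × 86 = 232.2 L
Loading: fill Vd to C_target → 232.2 L × 8.6 mg/L = 1997 mg
Maintenance: replace elimination → rate = CL × Css = 2.600 × 8.6 = 22.36 mg/h

(a) 2000 mg; (b) 22.4 mg/h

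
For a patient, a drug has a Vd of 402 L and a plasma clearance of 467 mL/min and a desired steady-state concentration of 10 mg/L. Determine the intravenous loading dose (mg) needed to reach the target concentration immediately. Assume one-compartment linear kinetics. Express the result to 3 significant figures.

4020 mg

LD = Vd × C = 402.0 × 10.00 = 4020 mg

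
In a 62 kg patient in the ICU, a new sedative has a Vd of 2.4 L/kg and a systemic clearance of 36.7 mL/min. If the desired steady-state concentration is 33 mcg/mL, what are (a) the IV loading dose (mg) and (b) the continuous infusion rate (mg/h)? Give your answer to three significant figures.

Total Vd = 2.4 × 62 = 148.8 L
Loading: fill Vd to C_target → 148.8 L × 33 mg/L = 4910 mg
Convert clearance: 36.7 mL/min × 60 min/h ÷ 1000 mL/L = 2.202 L/h
Maintenance infusion rate = CL × Css = 2.202 × 33 = 72.67 mg/h

(a) 4910 mg; (b) 72.7 mg/h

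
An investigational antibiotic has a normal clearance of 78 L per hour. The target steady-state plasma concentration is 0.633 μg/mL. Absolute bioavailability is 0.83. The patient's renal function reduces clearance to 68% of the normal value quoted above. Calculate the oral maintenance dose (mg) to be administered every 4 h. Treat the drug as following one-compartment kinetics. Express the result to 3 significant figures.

Patient clearance = 0.68 × 78.00 = 53.04 L/h
D = CL × Css × τ / F = 53.04 × 0.633 × 4 / 0.83 = 161.8 mg

162 mg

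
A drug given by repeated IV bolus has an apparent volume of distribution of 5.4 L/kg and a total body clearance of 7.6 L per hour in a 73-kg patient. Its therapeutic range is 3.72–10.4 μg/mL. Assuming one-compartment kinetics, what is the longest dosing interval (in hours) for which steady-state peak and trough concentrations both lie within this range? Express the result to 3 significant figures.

53.3 h

Vd = 5.4 L/kg × 73 kg = 394.2 L
k = CL / Vd = 7.600 / 394.2 = 0.01928 h⁻¹
Between IV bolus doses, concentration decays as C = C₀·e^(−kτ), so C_peak/C_trough = e^(kτ).
τ_max = ln(C_peak/C_trough) / k = ln(10.4/3.72) / 0.01928 = 1.028 / 0.01928 = 53.32 h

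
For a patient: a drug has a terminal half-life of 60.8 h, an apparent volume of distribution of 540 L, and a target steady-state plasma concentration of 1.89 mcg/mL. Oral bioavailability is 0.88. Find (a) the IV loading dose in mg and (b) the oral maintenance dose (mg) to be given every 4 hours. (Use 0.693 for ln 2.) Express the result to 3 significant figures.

(a) 1020 mg; (b) 52.9 mg

LD = Vd × C = 540.0 × 1.89 = 1021 mg
CL = 0.693 × Vd / t½ = 0.693 × 540.0 / 60.8 = 6.155 L/h
D = CL × Css × τ / F = 6.155 × 1.89 × 4 / 0.88 = 52.88 mg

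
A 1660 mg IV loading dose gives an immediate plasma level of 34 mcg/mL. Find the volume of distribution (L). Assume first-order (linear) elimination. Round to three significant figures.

Immediately after an IV bolus, C₀ = Dose / Vd, so Vd = Dose / C₀.
Vd = 1660 / 34 = 48.82 L

48.8 L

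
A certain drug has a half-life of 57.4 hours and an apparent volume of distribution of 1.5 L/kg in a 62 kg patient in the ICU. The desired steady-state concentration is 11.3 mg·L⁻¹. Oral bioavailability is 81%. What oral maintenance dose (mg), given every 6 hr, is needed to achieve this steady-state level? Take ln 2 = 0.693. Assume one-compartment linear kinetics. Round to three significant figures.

94.0 mg

Total Vd = 1.5 × 62 = 93.00 L
k = 0.693/57.4 = 0.01207 h⁻¹, so CL = k·Vd = 0.01207 × 93.00 = 1.123 L/h
D = CL × Css × τ / F = 1.123 × 11.3 × 6 / 0.81 = 94.00 mg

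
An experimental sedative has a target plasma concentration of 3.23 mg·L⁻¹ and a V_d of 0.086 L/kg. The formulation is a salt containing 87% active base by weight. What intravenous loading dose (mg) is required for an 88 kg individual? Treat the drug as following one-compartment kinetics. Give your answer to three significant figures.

Vd(total) = 88 kg × 0.086 L/kg = 7.568 L
The loading dose fills Vd to the target concentration.
LD = Vd × C / S = 7.568 × 3.230 / 0.87 = 28.10 mg

28.1 mg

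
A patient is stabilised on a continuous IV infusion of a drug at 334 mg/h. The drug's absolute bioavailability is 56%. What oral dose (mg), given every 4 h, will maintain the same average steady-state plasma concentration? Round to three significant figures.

To maintain the same Css, the systemic dosing rate must be unchanged: F·D/τ = infusion rate.
D = rate × τ / F = 334 × 4 / 0.56 = 2386 mg

2390 mg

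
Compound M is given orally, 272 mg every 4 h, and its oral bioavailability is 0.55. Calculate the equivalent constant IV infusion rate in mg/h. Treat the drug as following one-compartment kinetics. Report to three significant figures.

37.4 mg/h

Equivalent systemic input: infusion rate = F·D/τ.
Rate = 0.55 × 272 / 4 = 37.40 mg/h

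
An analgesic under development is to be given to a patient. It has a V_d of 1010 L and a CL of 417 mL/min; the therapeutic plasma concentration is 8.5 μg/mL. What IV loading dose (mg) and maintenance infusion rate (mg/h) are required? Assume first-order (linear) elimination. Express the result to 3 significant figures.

(a) 8590 mg; (b) 213 mg/h

Loading: fill Vd to C_target → 1010 L × 8.5 mg/L = 8585 mg
CL = 417 mL/min × 60/1000 = 25.02 L/h
Infusion rate = 25.02 L/h × 8.5 mg/L = 212.7 mg/h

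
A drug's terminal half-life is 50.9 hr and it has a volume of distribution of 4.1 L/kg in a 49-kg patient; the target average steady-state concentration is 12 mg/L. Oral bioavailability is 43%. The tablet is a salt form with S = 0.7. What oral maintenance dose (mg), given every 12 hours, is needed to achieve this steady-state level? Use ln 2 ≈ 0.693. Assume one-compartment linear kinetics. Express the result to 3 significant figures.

1310 mg

Vd = 4.1 L/kg × 49 kg = 200.9 L
CL = 0.693 × Vd / t½ = 0.693 × 200.9 / 50.9 = 2.735 L/h
D = CL × Css × τ / F / S = 2.735 × 12 × 12 / 0.43 / 0.7 = 1308 mg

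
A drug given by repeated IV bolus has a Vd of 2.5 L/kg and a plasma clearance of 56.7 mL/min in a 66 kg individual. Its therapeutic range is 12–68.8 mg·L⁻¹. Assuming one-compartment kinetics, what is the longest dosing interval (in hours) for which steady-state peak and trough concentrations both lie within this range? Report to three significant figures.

84.7 h

Total Vd = 2.5 × 66 = 165.0 L
CL = 56.7 mL/min = 56.7 × 0.06 = 3.402 L/h
k = CL / Vd = 3.402 / 165.0 = 0.02062 h⁻¹
Between IV bolus doses, concentration decays as C = C₀·e^(−kτ), so C_peak/C_trough = e^(kτ).
τ_max = ln(C_peak/C_trough) / k = ln(68.8/12) / 0.02062 = 1.746 / 0.02062 = 84.68 h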